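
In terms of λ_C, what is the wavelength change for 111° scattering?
1.3584 λ_C

The Compton shift formula is:
Δλ = λ_C(1 - cos θ)

Dividing both sides by λ_C:
Δλ/λ_C = 1 - cos θ

For θ = 111°:
Δλ/λ_C = 1 - cos(111°)
Δλ/λ_C = 1 - -0.3584
Δλ/λ_C = 1.3584

This means the shift is 1.3584 × λ_C = 3.2958 pm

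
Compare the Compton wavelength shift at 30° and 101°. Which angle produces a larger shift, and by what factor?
101° produces the larger shift by a factor of 8.888

Calculate both shifts using Δλ = λ_C(1 - cos θ):

For θ₁ = 30°:
Δλ₁ = 2.4263 × (1 - cos(30°))
Δλ₁ = 2.4263 × 0.1340
Δλ₁ = 0.3251 pm

For θ₂ = 101°:
Δλ₂ = 2.4263 × (1 - cos(101°))
Δλ₂ = 2.4263 × 1.1908
Δλ₂ = 2.8893 pm

The 101° angle produces the larger shift.
Ratio: 2.8893/0.3251 = 8.888

(Intermediate values are shown rounded; full precision is carried through to the final answer.)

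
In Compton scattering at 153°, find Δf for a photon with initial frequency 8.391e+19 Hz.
4.718e+19 Hz (decrease)

Convert frequency to wavelength (c = 299792458 m/s):
λ₀ = c/f₀ = 299792458/8.391e+19 = 3.5727858e-12 m = 3.5728 pm

Calculate Compton shift:
Δλ = λ_C(1 - cos(153°)) = 4.5882 pm

Final wavelength:
λ' = λ₀ + Δλ = 3.5728 + 4.5882 = 8.1610 pm

Final frequency:
f' = c/λ' = 299792458/8.1609543e-12 = 3.6734976e+19 Hz

Frequency shift (decrease):
Δf = f₀ - f' = 8.391e+19 - 3.6734976e+19 = 4.718e+19 Hz

(Intermediate values are shown rounded; full precision is carried through to the final answer.)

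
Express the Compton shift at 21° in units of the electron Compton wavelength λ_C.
0.0664 λ_C

The Compton shift formula is:
Δλ = λ_C(1 - cos θ)

Dividing both sides by λ_C:
Δλ/λ_C = 1 - cos θ

For θ = 21°:
Δλ/λ_C = 1 - cos(21°)
Δλ/λ_C = 1 - 0.9336
Δλ/λ_C = 0.0664

This means the shift is 0.0664 × λ_C = 0.1612 pm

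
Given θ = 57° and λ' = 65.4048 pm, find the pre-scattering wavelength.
64.3000 pm

From λ' = λ + Δλ, we have λ = λ' - Δλ

First calculate the Compton shift:
Δλ = λ_C(1 - cos θ)
Δλ = 2.4263 × (1 - cos(57°))
Δλ = 2.4263 × 0.4554
Δλ = 1.1048 pm

Initial wavelength:
λ = λ' - Δλ
λ = 65.4048 - 1.1048
λ = 64.3000 pm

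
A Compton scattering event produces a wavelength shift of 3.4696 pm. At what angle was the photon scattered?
115.47°

From the Compton formula Δλ = λ_C(1 - cos θ), we can solve for θ:

cos θ = 1 - Δλ/λ_C

Given:
- Δλ = 3.4696 pm
- λ_C = h/(m_e·c) ≈ 2.42631024 pm

cos θ = 1 - 3.4696/2.42631024
cos θ = 1 - 1.429990
cos θ = -0.429990

θ = arccos(-0.429990)
θ = 115.47°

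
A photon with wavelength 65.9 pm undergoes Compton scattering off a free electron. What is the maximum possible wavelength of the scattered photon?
70.7526 pm (at θ = 180°)

The Compton shift is Δλ = λ_C(1 − cos θ).

Since cos θ ranges from −1 to 1, the factor (1 − cos θ) ranges from 0 to 2; the maximum shift occurs at θ = 180° (backscattering):
Δλ_max = 2λ_C = 2 × 2.4263 pm = 4.8526 pm

Maximum scattered wavelength:
λ'_max = λ₀ + Δλ_max = 65.9 + 4.8526 = 70.7526 pm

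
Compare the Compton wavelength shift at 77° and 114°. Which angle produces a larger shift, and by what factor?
114° produces the larger shift by a factor of 1.815

Calculate both shifts using Δλ = λ_C(1 - cos θ):

For θ₁ = 77°:
Δλ₁ = 2.4263 × (1 - cos(77°))
Δλ₁ = 2.4263 × 0.7750
Δλ₁ = 1.8805 pm

For θ₂ = 114°:
Δλ₂ = 2.4263 × (1 - cos(114°))
Δλ₂ = 2.4263 × 1.4067
Δλ₂ = 3.4132 pm

The 114° angle produces the larger shift.
Ratio: 3.4132/1.8805 = 1.815

(Intermediate values are shown rounded; full precision is carried through to the final answer.)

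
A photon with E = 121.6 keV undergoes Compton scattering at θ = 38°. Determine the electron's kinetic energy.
5.8397 keV

By energy conservation: K_e = E_initial - E_final

First find the scattered photon energy:
Initial wavelength: λ = hc/E = 10.1961 pm
Compton shift: Δλ = λ_C(1 - cos(38°)) = 0.5144 pm
Final wavelength: λ' = 10.1961 + 0.5144 = 10.7104 pm
Final photon energy: E' = hc/λ' = 115.7603 keV

Electron kinetic energy:
K_e = E - E' = 121.6000 - 115.7603 = 5.8397 keV

(Intermediate values are shown rounded; full precision is carried through to the final answer.)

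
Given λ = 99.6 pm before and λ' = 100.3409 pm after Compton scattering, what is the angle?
46.00°

First find the wavelength shift:
Δλ = λ' - λ = 100.3409 - 99.6 = 0.7409 pm

Using Δλ = λ_C(1 - cos θ), with λ_C = h/(m_e·c) ≈ 2.42631024 pm:
cos θ = 1 - Δλ/λ_C
cos θ = 1 - 0.7409/2.42631024
cos θ = 0.694639

θ = arccos(0.694639)
θ = 46.00°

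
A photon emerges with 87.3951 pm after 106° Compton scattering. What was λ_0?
84.3000 pm

From λ' = λ + Δλ, we have λ = λ' - Δλ

First calculate the Compton shift:
Δλ = λ_C(1 - cos θ)
Δλ = 2.4263 × (1 - cos(106°))
Δλ = 2.4263 × 1.2756
Δλ = 3.0951 pm

Initial wavelength:
λ = λ' - Δλ
λ = 87.3951 - 3.0951
λ = 84.3000 pm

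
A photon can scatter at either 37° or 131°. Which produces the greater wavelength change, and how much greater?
131° produces the larger shift by a factor of 8.224

Calculate both shifts using Δλ = λ_C(1 - cos θ):

For θ₁ = 37°:
Δλ₁ = 2.4263 × (1 - cos(37°))
Δλ₁ = 2.4263 × 0.2014
Δλ₁ = 0.4886 pm

For θ₂ = 131°:
Δλ₂ = 2.4263 × (1 - cos(131°))
Δλ₂ = 2.4263 × 1.6561
Δλ₂ = 4.0181 pm

The 131° angle produces the larger shift.
Ratio: 4.0181/0.4886 = 8.224

(Intermediate values are shown rounded; full precision is carried through to the final answer.)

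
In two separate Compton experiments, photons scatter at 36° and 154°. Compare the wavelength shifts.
154° produces the larger shift by a factor of 9.942

Calculate both shifts using Δλ = λ_C(1 - cos θ):

For θ₁ = 36°:
Δλ₁ = 2.4263 × (1 - cos(36°))
Δλ₁ = 2.4263 × 0.1910
Δλ₁ = 0.4634 pm

For θ₂ = 154°:
Δλ₂ = 2.4263 × (1 - cos(154°))
Δλ₂ = 2.4263 × 1.8988
Δλ₂ = 4.6071 pm

The 154° angle produces the larger shift.
Ratio: 4.6071/0.4634 = 9.942

(Intermediate values are shown rounded; full precision is carried through to the final answer.)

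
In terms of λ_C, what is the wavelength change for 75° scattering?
0.7412 λ_C

The Compton shift formula is:
Δλ = λ_C(1 - cos θ)

Dividing both sides by λ_C:
Δλ/λ_C = 1 - cos θ

For θ = 75°:
Δλ/λ_C = 1 - cos(75°)
Δλ/λ_C = 1 - 0.2588
Δλ/λ_C = 0.7412

This means the shift is 0.7412 × λ_C = 1.7983 pm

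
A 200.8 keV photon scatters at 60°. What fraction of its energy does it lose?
0.1642 (or 16.42%)

Calculate initial and final photon energies:

Initial: E₀ = 200.8 keV → λ₀ = 6.1745 pm
Compton shift: Δλ = 1.2132 pm
Final wavelength: λ' = 7.3877 pm
Final energy: E' = 167.8259 keV

Fractional energy loss:
(E₀ - E')/E₀ = (200.8000 - 167.8259)/200.8000
= 32.9741/200.8000
= 0.1642
= 16.42%

(Intermediate values are shown rounded; full precision is carried through to the final answer.)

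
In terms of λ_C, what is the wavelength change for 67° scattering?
0.6093 λ_C

The Compton shift formula is:
Δλ = λ_C(1 - cos θ)

Dividing both sides by λ_C:
Δλ/λ_C = 1 - cos θ

For θ = 67°:
Δλ/λ_C = 1 - cos(67°)
Δλ/λ_C = 1 - 0.3907
Δλ/λ_C = 0.6093

This means the shift is 0.6093 × λ_C = 1.4783 pm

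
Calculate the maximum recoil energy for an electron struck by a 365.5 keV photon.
215.1214 keV

Maximum energy transfer occurs at θ = 180° (backscattering).

Initial photon: E₀ = 365.5 keV → λ₀ = 3.3922 pm

Maximum Compton shift (at 180°):
Δλ_max = 2λ_C = 2 × 2.4263 = 4.8526 pm

Final wavelength:
λ' = 3.3922 + 4.8526 = 8.2448 pm

Minimum photon energy (maximum energy to electron):
E'_min = hc/λ' = 150.3786 keV

Maximum electron kinetic energy:
K_max = E₀ - E'_min = 365.5000 - 150.3786 = 215.1214 keV

(Intermediate values are shown rounded; full precision is carried through to the final answer.)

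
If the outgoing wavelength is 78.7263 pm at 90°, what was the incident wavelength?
76.3000 pm

From λ' = λ + Δλ, we have λ = λ' - Δλ

First calculate the Compton shift:
Δλ = λ_C(1 - cos θ)
Δλ = 2.4263 × (1 - cos(90°))
Δλ = 2.4263 × 1.0000
Δλ = 2.4263 pm

Initial wavelength:
λ = λ' - Δλ
λ = 78.7263 - 2.4263
λ = 76.3000 pm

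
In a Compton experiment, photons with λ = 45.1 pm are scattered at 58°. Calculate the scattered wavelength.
46.2406 pm

Using the Compton scattering formula:
λ' = λ + Δλ = λ + λ_C(1 - cos θ)

Given:
- Initial wavelength λ = 45.1 pm
- Scattering angle θ = 58°
- Compton wavelength λ_C ≈ 2.4263 pm

Calculate the shift:
Δλ = 2.4263 × (1 - cos(58°))
Δλ = 2.4263 × 0.4701
Δλ = 1.1406 pm

Final wavelength:
λ' = 45.1 + 1.1406 = 46.2406 pm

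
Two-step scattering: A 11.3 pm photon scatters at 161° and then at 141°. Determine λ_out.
20.3323 pm

Apply Compton shift twice:

First scattering at θ₁ = 161°:
Δλ₁ = λ_C(1 - cos(161°))
Δλ₁ = 2.4263 × 1.9455
Δλ₁ = 4.7204 pm

After first scattering:
λ₁ = 11.3 + 4.7204 = 16.0204 pm

Second scattering at θ₂ = 141°:
Δλ₂ = λ_C(1 - cos(141°))
Δλ₂ = 2.4263 × 1.7771
Δλ₂ = 4.3119 pm

Final wavelength:
λ₂ = 16.0204 + 4.3119 = 20.3323 pm

Total shift: Δλ_total = 4.7204 + 4.3119 = 9.0323 pm

(Intermediate values are shown rounded; full precision is carried through to the final answer.)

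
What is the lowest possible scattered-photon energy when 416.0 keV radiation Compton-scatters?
158.2842 keV (at θ = 180°)

The scattered photon has minimum energy when its wavelength is maximum, i.e., when the Compton shift Δλ = λ_C(1 − cos θ) is maximum. This occurs at θ = 180° (backscattering), giving Δλ_max = 2λ_C = 4.8526 pm.

Initial wavelength: λ₀ = hc/E₀ = 2.9804 pm
Maximum final wavelength: λ'_max = λ₀ + 2λ_C = 2.9804 + 4.8526 = 7.8330 pm
Minimum final energy: E'_min = hc/λ'_max = 158.2842 keV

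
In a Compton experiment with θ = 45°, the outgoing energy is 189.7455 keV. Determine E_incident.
212.9001 keV

Convert final energy to wavelength (hc ≈ 1239.842 keV·pm):
λ' = hc/E' = 1239.842 / 189.7455 = 6.5342 pm

Calculate the Compton shift:
Δλ = λ_C(1 - cos(45°))
Δλ = 2.4263 × (1 - cos(45°))
Δλ = 0.7106 pm

Initial wavelength:
λ = λ' - Δλ = 6.5342 - 0.7106 = 5.8236 pm

Initial energy:
E = hc/λ = 1239.842 / 5.8236 = 212.9001 keV

(Intermediate values are shown rounded; full precision is carried through to the final answer.)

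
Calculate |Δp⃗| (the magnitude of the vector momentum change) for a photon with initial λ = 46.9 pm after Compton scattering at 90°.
1.9495e-23 kg·m/s

Photon momentum magnitude is p = h/λ.

Initial momentum:
p₀ = h/λ = 6.6261e-34/4.6900e-11 = 1.4128e-23 kg·m/s

After scattering:
λ' = λ + Δλ = 46.9 + 2.4263 = 49.3263 pm
p' = h/λ' = 6.6261e-34/4.9326e-11 = 1.3433e-23 kg·m/s

Momentum is a vector; the scattered photon's direction makes angle θ = 90° with the incident direction. The magnitude of the vector change Δp⃗ = p⃗₀ − p⃗' is found from the law of cosines:
|Δp⃗|² = p₀² + p'² − 2p₀p'cos θ
|Δp⃗|² = (1.4128e-23)² + (1.3433e-23)² − 2·1.4128e-23·1.3433e-23·cos(90°)
|Δp⃗| = 1.9495e-23 kg·m/s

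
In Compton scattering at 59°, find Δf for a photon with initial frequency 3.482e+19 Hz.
4.187e+18 Hz (decrease)

Convert frequency to wavelength (c = 299792458 m/s):
λ₀ = c/f₀ = 299792458/3.482e+19 = 8.6097777e-12 m = 8.6098 pm

Calculate Compton shift:
Δλ = λ_C(1 - cos(59°)) = 1.1767 pm

Final wavelength:
λ' = λ₀ + Δλ = 8.6098 + 1.1767 = 9.7864 pm

Final frequency:
f' = c/λ' = 299792458/9.7864457e-12 = 3.0633436e+19 Hz

Frequency shift (decrease):
Δf = f₀ - f' = 3.482e+19 - 3.0633436e+19 = 4.187e+18 Hz

(Intermediate values are shown rounded; full precision is carried through to the final answer.)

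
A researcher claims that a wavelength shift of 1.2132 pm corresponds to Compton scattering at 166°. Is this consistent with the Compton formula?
No, inconsistent

Calculate the expected shift for θ = 166°:

Δλ_expected = λ_C(1 - cos(166°))
Δλ_expected = 2.4263 × (1 - cos(166°))
Δλ_expected = 2.4263 × 1.9703
Δλ_expected = 4.7805 pm

Given shift: 1.2132 pm
Expected shift: 4.7805 pm
Difference: 3.5674 pm

The values do not match. The given shift corresponds to θ ≈ 60.0°, not 166°.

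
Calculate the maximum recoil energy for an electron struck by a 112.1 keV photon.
34.1851 keV

Maximum energy transfer occurs at θ = 180° (backscattering).

Initial photon: E₀ = 112.1 keV → λ₀ = 11.0601 pm

Maximum Compton shift (at 180°):
Δλ_max = 2λ_C = 2 × 2.4263 = 4.8526 pm

Final wavelength:
λ' = 11.0601 + 4.8526 = 15.9128 pm

Minimum photon energy (maximum energy to electron):
E'_min = hc/λ' = 77.9149 keV

Maximum electron kinetic energy:
K_max = E₀ - E'_min = 112.1000 - 77.9149 = 34.1851 keV

(Intermediate values are shown rounded; full precision is carried through to the final answer.)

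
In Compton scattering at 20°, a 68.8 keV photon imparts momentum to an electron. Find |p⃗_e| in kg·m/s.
1.2722e-23 kg·m/s

The electron is initially at rest, so by conservation of momentum:
p⃗_e = p⃗₀ − p⃗'  (incident photon momentum minus scattered photon momentum)

Photon momentum magnitudes (p = h/λ = E/c):
λ₀ = hc/E₀ = 18.0210 pm → p₀ = h/λ₀ = 3.6769e-23 kg·m/s
Δλ = λ_C(1 − cos 20°) = 0.1463 pm
λ' = 18.1673 pm → p' = h/λ' = 3.6473e-23 kg·m/s

The scattered photon makes angle θ = 20° with the incident direction, so by the law of cosines:
|p⃗_e|² = p₀² + p'² − 2p₀p'cos θ
|p⃗_e|² = (3.6769e-23)² + (3.6473e-23)² − 2·3.6769e-23·3.6473e-23·cos(20°)
|p⃗_e| = 1.2722e-23 kg·m/s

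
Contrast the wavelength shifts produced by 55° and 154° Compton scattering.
154° produces the larger shift by a factor of 4.453

Calculate both shifts using Δλ = λ_C(1 - cos θ):

For θ₁ = 55°:
Δλ₁ = 2.4263 × (1 - cos(55°))
Δλ₁ = 2.4263 × 0.4264
Δλ₁ = 1.0346 pm

For θ₂ = 154°:
Δλ₂ = 2.4263 × (1 - cos(154°))
Δλ₂ = 2.4263 × 1.8988
Δλ₂ = 4.6071 pm

The 154° angle produces the larger shift.
Ratio: 4.6071/1.0346 = 4.453

(Intermediate values are shown rounded; full precision is carried through to the final answer.)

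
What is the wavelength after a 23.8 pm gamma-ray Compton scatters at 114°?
27.2132 pm

Using the Compton scattering formula:
λ' = λ + Δλ = λ + λ_C(1 - cos θ)

Given:
- Initial wavelength λ = 23.8 pm
- Scattering angle θ = 114°
- Compton wavelength λ_C ≈ 2.4263 pm

Calculate the shift:
Δλ = 2.4263 × (1 - cos(114°))
Δλ = 2.4263 × 1.4067
Δλ = 3.4132 pm

Final wavelength:
λ' = 23.8 + 3.4132 = 27.2132 pm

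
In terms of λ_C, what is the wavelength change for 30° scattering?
0.1340 λ_C

The Compton shift formula is:
Δλ = λ_C(1 - cos θ)

Dividing both sides by λ_C:
Δλ/λ_C = 1 - cos θ

For θ = 30°:
Δλ/λ_C = 1 - cos(30°)
Δλ/λ_C = 1 - 0.8660
Δλ/λ_C = 0.1340

This means the shift is 0.1340 × λ_C = 0.3251 pm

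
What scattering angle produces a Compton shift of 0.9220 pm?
51.68°

From the Compton formula Δλ = λ_C(1 - cos θ), we can solve for θ:

cos θ = 1 - Δλ/λ_C

Given:
- Δλ = 0.9220 pm
- λ_C = h/(m_e·c) ≈ 2.42631024 pm

cos θ = 1 - 0.9220/2.42631024
cos θ = 1 - 0.380001
cos θ = 0.619999

θ = arccos(0.619999)
θ = 51.68°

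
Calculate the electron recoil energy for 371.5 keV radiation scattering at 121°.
194.7168 keV

By energy conservation: K_e = E_initial - E_final

First find the scattered photon energy:
Initial wavelength: λ = hc/E = 3.3374 pm
Compton shift: Δλ = λ_C(1 - cos(121°)) = 3.6760 pm
Final wavelength: λ' = 3.3374 + 3.6760 = 7.0133 pm
Final photon energy: E' = hc/λ' = 176.7832 keV

Electron kinetic energy:
K_e = E - E' = 371.5000 - 176.7832 = 194.7168 keV

(Intermediate values are shown rounded; full precision is carried through to the final answer.)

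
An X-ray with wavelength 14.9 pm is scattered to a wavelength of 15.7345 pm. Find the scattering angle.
49.00°

First find the wavelength shift:
Δλ = λ' - λ = 15.7345 - 14.9 = 0.8345 pm

Using Δλ = λ_C(1 - cos θ), with λ_C = h/(m_e·c) ≈ 2.42631024 pm:
cos θ = 1 - Δλ/λ_C
cos θ = 1 - 0.8345/2.42631024
cos θ = 0.656062

θ = arccos(0.656062)
θ = 49.00°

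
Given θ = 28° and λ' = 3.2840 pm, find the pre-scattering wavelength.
3.0000 pm

From λ' = λ + Δλ, we have λ = λ' - Δλ

First calculate the Compton shift:
Δλ = λ_C(1 - cos θ)
Δλ = 2.4263 × (1 - cos(28°))
Δλ = 2.4263 × 0.1171
Δλ = 0.2840 pm

Initial wavelength:
λ = λ' - Δλ
λ = 3.2840 - 0.2840
λ = 3.0000 pm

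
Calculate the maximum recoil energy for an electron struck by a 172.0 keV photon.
69.2024 keV

Maximum energy transfer occurs at θ = 180° (backscattering).

Initial photon: E₀ = 172.0 keV → λ₀ = 7.2084 pm

Maximum Compton shift (at 180°):
Δλ_max = 2λ_C = 2 × 2.4263 = 4.8526 pm

Final wavelength:
λ' = 7.2084 + 4.8526 = 12.0610 pm

Minimum photon energy (maximum energy to electron):
E'_min = hc/λ' = 102.7976 keV

Maximum electron kinetic energy:
K_max = E₀ - E'_min = 172.0000 - 102.7976 = 69.2024 keV

(Intermediate values are shown rounded; full precision is carried through to the final answer.)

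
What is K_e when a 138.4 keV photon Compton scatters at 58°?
15.6307 keV

By energy conservation: K_e = E_initial - E_final

First find the scattered photon energy:
Initial wavelength: λ = hc/E = 8.9584 pm
Compton shift: Δλ = λ_C(1 - cos(58°)) = 1.1406 pm
Final wavelength: λ' = 8.9584 + 1.1406 = 10.0990 pm
Final photon energy: E' = hc/λ' = 122.7693 keV

Electron kinetic energy:
K_e = E - E' = 138.4000 - 122.7693 = 15.6307 keV

(Intermediate values are shown rounded; full precision is carried through to the final answer.)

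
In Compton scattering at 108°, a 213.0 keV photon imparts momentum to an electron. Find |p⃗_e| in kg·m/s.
1.5350e-22 kg·m/s

The electron is initially at rest, so by conservation of momentum:
p⃗_e = p⃗₀ − p⃗'  (incident photon momentum minus scattered photon momentum)

Photon momentum magnitudes (p = h/λ = E/c):
λ₀ = hc/E₀ = 5.8209 pm → p₀ = h/λ₀ = 1.1383e-22 kg·m/s
Δλ = λ_C(1 − cos 108°) = 3.1761 pm
λ' = 8.9969 pm → p' = h/λ' = 7.3648e-23 kg·m/s

The scattered photon makes angle θ = 108° with the incident direction, so by the law of cosines:
|p⃗_e|² = p₀² + p'² − 2p₀p'cos θ
|p⃗_e|² = (1.1383e-22)² + (7.3648e-23)² − 2·1.1383e-22·7.3648e-23·cos(108°)
|p⃗_e| = 1.5350e-22 kg·m/s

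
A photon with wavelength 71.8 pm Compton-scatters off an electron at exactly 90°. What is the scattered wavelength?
74.2263 pm

Using the Compton formula: λ' = λ + λ_C(1 − cos θ)

For θ = 90°, cos θ = 0 (exact) = 0.0000, so:
1 − cos 90° = 1 − (0) = 1.0000

Δλ = λ_C × 1.0000 = 2.4263 × 1.0000 = 2.4263 pm

λ' = 71.8 + 2.4263 = 74.2263 pm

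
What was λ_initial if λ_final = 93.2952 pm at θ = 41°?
92.7000 pm

From λ' = λ + Δλ, we have λ = λ' - Δλ

First calculate the Compton shift:
Δλ = λ_C(1 - cos θ)
Δλ = 2.4263 × (1 - cos(41°))
Δλ = 2.4263 × 0.2453
Δλ = 0.5952 pm

Initial wavelength:
λ = λ' - Δλ
λ = 93.2952 - 0.5952
λ = 92.7000 pm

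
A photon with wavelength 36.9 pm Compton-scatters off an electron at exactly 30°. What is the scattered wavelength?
37.2251 pm

Using the Compton formula: λ' = λ + λ_C(1 − cos θ)

For θ = 30°, cos θ = √3/2 (exact) ≈ 0.8660, so:
1 − cos 30° = 1 − (√3/2) ≈ 0.1340

Δλ = λ_C × 0.1340 = 2.4263 × 0.1340 = 0.3251 pm

λ' = 36.9 + 0.3251 = 37.2251 pm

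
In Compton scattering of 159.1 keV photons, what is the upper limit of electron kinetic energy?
61.0536 keV

Maximum energy transfer occurs at θ = 180° (backscattering).

Initial photon: E₀ = 159.1 keV → λ₀ = 7.7928 pm

Maximum Compton shift (at 180°):
Δλ_max = 2λ_C = 2 × 2.4263 = 4.8526 pm

Final wavelength:
λ' = 7.7928 + 4.8526 = 12.6455 pm

Minimum photon energy (maximum energy to electron):
E'_min = hc/λ' = 98.0464 keV

Maximum electron kinetic energy:
K_max = E₀ - E'_min = 159.1000 - 98.0464 = 61.0536 keV

(Intermediate values are shown rounded; full precision is carried through to the final answer.)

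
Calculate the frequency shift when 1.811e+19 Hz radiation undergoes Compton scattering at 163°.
4.036e+18 Hz (decrease)

Convert frequency to wavelength (c = 299792458 m/s):
λ₀ = c/f₀ = 299792458/1.811e+19 = 1.6553973e-11 m = 16.5540 pm

Calculate Compton shift:
Δλ = λ_C(1 - cos(163°)) = 4.7466 pm

Final wavelength:
λ' = λ₀ + Δλ = 16.5540 + 4.7466 = 21.3006 pm

Final frequency:
f' = c/λ' = 299792458/2.1300576e-11 = 1.4074383e+19 Hz

Frequency shift (decrease):
Δf = f₀ - f' = 1.811e+19 - 1.4074383e+19 = 4.036e+18 Hz

(Intermediate values are shown rounded; full precision is carried through to the final answer.)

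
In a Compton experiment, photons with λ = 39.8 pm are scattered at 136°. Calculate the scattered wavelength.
43.9717 pm

Using the Compton scattering formula:
λ' = λ + Δλ = λ + λ_C(1 - cos θ)

Given:
- Initial wavelength λ = 39.8 pm
- Scattering angle θ = 136°
- Compton wavelength λ_C ≈ 2.4263 pm

Calculate the shift:
Δλ = 2.4263 × (1 - cos(136°))
Δλ = 2.4263 × 1.7193
Δλ = 4.1717 pm

Final wavelength:
λ' = 39.8 + 4.1717 = 43.9717 pm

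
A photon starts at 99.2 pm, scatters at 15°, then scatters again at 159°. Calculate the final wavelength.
103.9741 pm

Apply Compton shift twice:

First scattering at θ₁ = 15°:
Δλ₁ = λ_C(1 - cos(15°))
Δλ₁ = 2.4263 × 0.0341
Δλ₁ = 0.0827 pm

After first scattering:
λ₁ = 99.2 + 0.0827 = 99.2827 pm

Second scattering at θ₂ = 159°:
Δλ₂ = λ_C(1 - cos(159°))
Δλ₂ = 2.4263 × 1.9336
Δλ₂ = 4.6915 pm

Final wavelength:
λ₂ = 99.2827 + 4.6915 = 103.9741 pm

Total shift: Δλ_total = 0.0827 + 4.6915 = 4.7741 pm

(Intermediate values are shown rounded; full precision is carried through to the final answer.)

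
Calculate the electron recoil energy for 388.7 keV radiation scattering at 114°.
200.9275 keV

By energy conservation: K_e = E_initial - E_final

First find the scattered photon energy:
Initial wavelength: λ = hc/E = 3.1897 pm
Compton shift: Δλ = λ_C(1 - cos(114°)) = 3.4132 pm
Final wavelength: λ' = 3.1897 + 3.4132 = 6.6029 pm
Final photon energy: E' = hc/λ' = 187.7725 keV

Electron kinetic energy:
K_e = E - E' = 388.7000 - 187.7725 = 200.9275 keV

(Intermediate values are shown rounded; full precision is carried through to the final answer.)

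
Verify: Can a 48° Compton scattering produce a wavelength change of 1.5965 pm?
No, inconsistent

Calculate the expected shift for θ = 48°:

Δλ_expected = λ_C(1 - cos(48°))
Δλ_expected = 2.4263 × (1 - cos(48°))
Δλ_expected = 2.4263 × 0.3309
Δλ_expected = 0.8028 pm

Given shift: 1.5965 pm
Expected shift: 0.8028 pm
Difference: 0.7937 pm

The values do not match. The given shift corresponds to θ ≈ 70.0°, not 48°.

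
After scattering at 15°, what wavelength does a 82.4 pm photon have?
82.4827 pm

Using the Compton scattering formula:
λ' = λ + Δλ = λ + λ_C(1 - cos θ)

Given:
- Initial wavelength λ = 82.4 pm
- Scattering angle θ = 15°
- Compton wavelength λ_C ≈ 2.4263 pm

Calculate the shift:
Δλ = 2.4263 × (1 - cos(15°))
Δλ = 2.4263 × 0.0341
Δλ = 0.0827 pm

Final wavelength:
λ' = 82.4 + 0.0827 = 82.4827 pm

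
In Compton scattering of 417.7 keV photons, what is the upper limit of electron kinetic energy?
259.1703 keV

Maximum energy transfer occurs at θ = 180° (backscattering).

Initial photon: E₀ = 417.7 keV → λ₀ = 2.9683 pm

Maximum Compton shift (at 180°):
Δλ_max = 2λ_C = 2 × 2.4263 = 4.8526 pm

Final wavelength:
λ' = 2.9683 + 4.8526 = 7.8209 pm

Minimum photon energy (maximum energy to electron):
E'_min = hc/λ' = 158.5297 keV

Maximum electron kinetic energy:
K_max = E₀ - E'_min = 417.7000 - 158.5297 = 259.1703 keV

(Intermediate values are shown rounded; full precision is carried through to the final answer.)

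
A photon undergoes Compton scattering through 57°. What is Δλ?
1.1048 pm

Using the Compton scattering formula:
Δλ = λ_C(1 - cos θ)

where λ_C = h/(m_e·c) ≈ 2.4263 pm is the Compton wavelength of an electron.

For θ = 57°:
cos(57°) = 0.5446
1 - cos(57°) = 0.4554

Δλ = 2.4263 × 0.4554
Δλ = 1.1048 pm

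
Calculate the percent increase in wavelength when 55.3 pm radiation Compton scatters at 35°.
0.7935%

Calculate the Compton shift:
Δλ = λ_C(1 - cos(35°))
Δλ = 2.4263 × (1 - cos(35°))
Δλ = 2.4263 × 0.1808
Δλ = 0.4388 pm

Percentage change:
(Δλ/λ₀) × 100 = (0.4388/55.3) × 100
= 0.7935%

(Intermediate values are shown rounded; full precision is carried through to the final answer.)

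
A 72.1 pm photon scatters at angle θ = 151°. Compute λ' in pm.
76.6484 pm

Using the Compton scattering formula:
λ' = λ + Δλ = λ + λ_C(1 - cos θ)

Given:
- Initial wavelength λ = 72.1 pm
- Scattering angle θ = 151°
- Compton wavelength λ_C ≈ 2.4263 pm

Calculate the shift:
Δλ = 2.4263 × (1 - cos(151°))
Δλ = 2.4263 × 1.8746
Δλ = 4.5484 pm

Final wavelength:
λ' = 72.1 + 4.5484 = 76.6484 pm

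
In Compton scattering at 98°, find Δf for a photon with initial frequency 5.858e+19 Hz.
2.054e+19 Hz (decrease)

Convert frequency to wavelength (c = 299792458 m/s):
λ₀ = c/f₀ = 299792458/5.858e+19 = 5.1176589e-12 m = 5.1177 pm

Calculate Compton shift:
Δλ = λ_C(1 - cos(98°)) = 2.7640 pm

Final wavelength:
λ' = λ₀ + Δλ = 5.1177 + 2.7640 = 7.8816 pm

Final frequency:
f' = c/λ' = 299792458/7.8816462e-12 = 3.8036782e+19 Hz

Frequency shift (decrease):
Δf = f₀ - f' = 5.858e+19 - 3.8036782e+19 = 2.054e+19 Hz

(Intermediate values are shown rounded; full precision is carried through to the final answer.)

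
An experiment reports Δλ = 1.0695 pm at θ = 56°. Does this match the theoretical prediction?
Yes, consistent

Calculate the expected shift for θ = 56°:

Δλ_expected = λ_C(1 - cos(56°))
Δλ_expected = 2.4263 × (1 - cos(56°))
Δλ_expected = 2.4263 × 0.4408
Δλ_expected = 1.0695 pm

Given shift: 1.0695 pm
Expected shift: 1.0695 pm
Difference: 0.0000 pm

The values match. This is consistent with Compton scattering at the stated angle.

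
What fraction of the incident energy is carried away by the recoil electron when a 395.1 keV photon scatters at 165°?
0.6032 (or 60.32%)

Calculate initial and final photon energies:

Initial: E₀ = 395.1 keV → λ₀ = 3.1380 pm
Compton shift: Δλ = 4.7699 pm
Final wavelength: λ' = 7.9080 pm
Final energy: E' = 156.7834 keV

Fractional energy loss:
(E₀ - E')/E₀ = (395.1000 - 156.7834)/395.1000
= 238.3166/395.1000
= 0.6032
= 60.32%

(Intermediate values are shown rounded; full precision is carried through to the final answer.)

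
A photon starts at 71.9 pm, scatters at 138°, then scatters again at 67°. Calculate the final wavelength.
77.6077 pm

Apply Compton shift twice:

First scattering at θ₁ = 138°:
Δλ₁ = λ_C(1 - cos(138°))
Δλ₁ = 2.4263 × 1.7431
Δλ₁ = 4.2294 pm

After first scattering:
λ₁ = 71.9 + 4.2294 = 76.1294 pm

Second scattering at θ₂ = 67°:
Δλ₂ = λ_C(1 - cos(67°))
Δλ₂ = 2.4263 × 0.6093
Δλ₂ = 1.4783 pm

Final wavelength:
λ₂ = 76.1294 + 1.4783 = 77.6077 pm

Total shift: Δλ_total = 4.2294 + 1.4783 = 5.7077 pm

(Intermediate values are shown rounded; full precision is carried through to the final answer.)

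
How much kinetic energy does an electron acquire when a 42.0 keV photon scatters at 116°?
4.4404 keV

By energy conservation: K_e = E_initial - E_final

First find the scattered photon energy:
Initial wavelength: λ = hc/E = 29.5200 pm
Compton shift: Δλ = λ_C(1 - cos(116°)) = 3.4899 pm
Final wavelength: λ' = 29.5200 + 3.4899 = 33.0100 pm
Final photon energy: E' = hc/λ' = 37.5596 keV

Electron kinetic energy:
K_e = E - E' = 42.0000 - 37.5596 = 4.4404 keV

(Intermediate values are shown rounded; full precision is carried through to the final answer.)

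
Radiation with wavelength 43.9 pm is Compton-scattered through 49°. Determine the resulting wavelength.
44.7345 pm

Using the Compton scattering formula:
λ' = λ + Δλ = λ + λ_C(1 - cos θ)

Given:
- Initial wavelength λ = 43.9 pm
- Scattering angle θ = 49°
- Compton wavelength λ_C ≈ 2.4263 pm

Calculate the shift:
Δλ = 2.4263 × (1 - cos(49°))
Δλ = 2.4263 × 0.3439
Δλ = 0.8345 pm

Final wavelength:
λ' = 43.9 + 0.8345 = 44.7345 pm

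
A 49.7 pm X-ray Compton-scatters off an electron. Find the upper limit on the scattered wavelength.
54.5526 pm (at θ = 180°)

The Compton shift is Δλ = λ_C(1 − cos θ).

Since cos θ ranges from −1 to 1, the factor (1 − cos θ) ranges from 0 to 2; the maximum shift occurs at θ = 180° (backscattering):
Δλ_max = 2λ_C = 2 × 2.4263 pm = 4.8526 pm

Maximum scattered wavelength:
λ'_max = λ₀ + Δλ_max = 49.7 + 4.8526 = 54.5526 pm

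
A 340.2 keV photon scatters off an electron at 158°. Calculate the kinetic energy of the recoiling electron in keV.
191.1876 keV

By energy conservation: K_e = E_initial - E_final

First find the scattered photon energy:
Initial wavelength: λ = hc/E = 3.6445 pm
Compton shift: Δλ = λ_C(1 - cos(158°)) = 4.6759 pm
Final wavelength: λ' = 3.6445 + 4.6759 = 8.3204 pm
Final photon energy: E' = hc/λ' = 149.0124 keV

Electron kinetic energy:
K_e = E - E' = 340.2000 - 149.0124 = 191.1876 keV

(Intermediate values are shown rounded; full precision is carried through to the final answer.)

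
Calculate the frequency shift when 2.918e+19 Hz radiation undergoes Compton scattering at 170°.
9.313e+18 Hz (decrease)

Convert frequency to wavelength (c = 299792458 m/s):
λ₀ = c/f₀ = 299792458/2.918e+19 = 1.0273902e-11 m = 10.2739 pm

Calculate Compton shift:
Δλ = λ_C(1 - cos(170°)) = 4.8158 pm

Final wavelength:
λ' = λ₀ + Δλ = 10.2739 + 4.8158 = 15.0897 pm

Final frequency:
f' = c/λ' = 299792458/1.5089661e-11 = 1.9867408e+19 Hz

Frequency shift (decrease):
Δf = f₀ - f' = 2.918e+19 - 1.9867408e+19 = 9.313e+18 Hz

(Intermediate values are shown rounded; full precision is carried through to the final answer.)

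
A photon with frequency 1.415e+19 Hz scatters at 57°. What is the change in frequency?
7.013e+17 Hz (decrease)

Convert frequency to wavelength (c = 299792458 m/s):
λ₀ = c/f₀ = 299792458/1.415e+19 = 2.1186746e-11 m = 21.1867 pm

Calculate Compton shift:
Δλ = λ_C(1 - cos(57°)) = 1.1048 pm

Final wavelength:
λ' = λ₀ + Δλ = 21.1867 + 1.1048 = 22.2916 pm

Final frequency:
f' = c/λ' = 299792458/2.2291593e-11 = 1.3448678e+19 Hz

Frequency shift (decrease):
Δf = f₀ - f' = 1.415e+19 - 1.3448678e+19 = 7.013e+17 Hz

(Intermediate values are shown rounded; full precision is carried through to the final answer.)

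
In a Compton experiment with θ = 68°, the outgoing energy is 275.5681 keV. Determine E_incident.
415.8000 keV

Convert final energy to wavelength (hc ≈ 1239.842 keV·pm):
λ' = hc/E' = 1239.842 / 275.5681 = 4.4992 pm

Calculate the Compton shift:
Δλ = λ_C(1 - cos(68°))
Δλ = 2.4263 × (1 - cos(68°))
Δλ = 1.5174 pm

Initial wavelength:
λ = λ' - Δλ = 4.4992 - 1.5174 = 2.9818 pm

Initial energy:
E = hc/λ = 1239.842 / 2.9818 = 415.8000 keV

(Intermediate values are shown rounded; full precision is carried through to the final answer.)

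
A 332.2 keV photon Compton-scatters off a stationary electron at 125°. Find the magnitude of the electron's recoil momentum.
2.3895e-22 kg·m/s

The electron is initially at rest, so by conservation of momentum:
p⃗_e = p⃗₀ − p⃗'  (incident photon momentum minus scattered photon momentum)

Photon momentum magnitudes (p = h/λ = E/c):
λ₀ = hc/E₀ = 3.7322 pm → p₀ = h/λ₀ = 1.7754e-22 kg·m/s
Δλ = λ_C(1 − cos 125°) = 3.8180 pm
λ' = 7.5502 pm → p' = h/λ' = 8.7760e-23 kg·m/s

The scattered photon makes angle θ = 125° with the incident direction, so by the law of cosines:
|p⃗_e|² = p₀² + p'² − 2p₀p'cos θ
|p⃗_e|² = (1.7754e-22)² + (8.7760e-23)² − 2·1.7754e-22·8.7760e-23·cos(125°)
|p⃗_e| = 2.3895e-22 kg·m/s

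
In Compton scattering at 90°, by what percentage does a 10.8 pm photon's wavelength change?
22.4658%

Calculate the Compton shift:
Δλ = λ_C(1 - cos(90°))
Δλ = 2.4263 × (1 - cos(90°))
Δλ = 2.4263 × 1.0000
Δλ = 2.4263 pm

Percentage change:
(Δλ/λ₀) × 100 = (2.4263/10.8) × 100
= 22.4658%

(Intermediate values are shown rounded; full precision is carried through to the final answer.)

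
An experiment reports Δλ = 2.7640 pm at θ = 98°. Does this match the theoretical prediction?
Yes, consistent

Calculate the expected shift for θ = 98°:

Δλ_expected = λ_C(1 - cos(98°))
Δλ_expected = 2.4263 × (1 - cos(98°))
Δλ_expected = 2.4263 × 1.1392
Δλ_expected = 2.7640 pm

Given shift: 2.7640 pm
Expected shift: 2.7640 pm
Difference: 0.0000 pm

The values match. This is consistent with Compton scattering at the stated angle.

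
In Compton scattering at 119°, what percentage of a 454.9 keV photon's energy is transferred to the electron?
0.5693 (or 56.93%)

Calculate initial and final photon energies:

Initial: E₀ = 454.9 keV → λ₀ = 2.7255 pm
Compton shift: Δλ = 3.6026 pm
Final wavelength: λ' = 6.3281 pm
Final energy: E' = 195.9253 keV

Fractional energy loss:
(E₀ - E')/E₀ = (454.9000 - 195.9253)/454.9000
= 258.9747/454.9000
= 0.5693
= 56.93%

(Intermediate values are shown rounded; full precision is carried through to the final answer.)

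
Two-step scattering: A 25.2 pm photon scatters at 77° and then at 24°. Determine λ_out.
27.2903 pm

Apply Compton shift twice:

First scattering at θ₁ = 77°:
Δλ₁ = λ_C(1 - cos(77°))
Δλ₁ = 2.4263 × 0.7750
Δλ₁ = 1.8805 pm

After first scattering:
λ₁ = 25.2 + 1.8805 = 27.0805 pm

Second scattering at θ₂ = 24°:
Δλ₂ = λ_C(1 - cos(24°))
Δλ₂ = 2.4263 × 0.0865
Δλ₂ = 0.2098 pm

Final wavelength:
λ₂ = 27.0805 + 0.2098 = 27.2903 pm

Total shift: Δλ_total = 1.8805 + 0.2098 = 2.0903 pm

(Intermediate values are shown rounded; full precision is carried through to the final answer.)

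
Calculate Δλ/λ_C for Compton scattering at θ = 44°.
0.2807 λ_C

The Compton shift formula is:
Δλ = λ_C(1 - cos θ)

Dividing both sides by λ_C:
Δλ/λ_C = 1 - cos θ

For θ = 44°:
Δλ/λ_C = 1 - cos(44°)
Δλ/λ_C = 1 - 0.7193
Δλ/λ_C = 0.2807

This means the shift is 0.2807 × λ_C = 0.6810 pm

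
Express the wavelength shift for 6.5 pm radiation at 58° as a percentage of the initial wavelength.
17.5471%

Calculate the Compton shift:
Δλ = λ_C(1 - cos(58°))
Δλ = 2.4263 × (1 - cos(58°))
Δλ = 2.4263 × 0.4701
Δλ = 1.1406 pm

Percentage change:
(Δλ/λ₀) × 100 = (1.1406/6.5) × 100
= 17.5471%

(Intermediate values are shown rounded; full precision is carried through to the final answer.)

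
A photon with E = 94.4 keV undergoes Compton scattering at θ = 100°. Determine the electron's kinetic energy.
16.8204 keV

By energy conservation: K_e = E_initial - E_final

First find the scattered photon energy:
Initial wavelength: λ = hc/E = 13.1339 pm
Compton shift: Δλ = λ_C(1 - cos(100°)) = 2.8476 pm
Final wavelength: λ' = 13.1339 + 2.8476 = 15.9816 pm
Final photon energy: E' = hc/λ' = 77.5796 keV

Electron kinetic energy:
K_e = E - E' = 94.4000 - 77.5796 = 16.8204 keV

(Intermediate values are shown rounded; full precision is carried through to the final answer.)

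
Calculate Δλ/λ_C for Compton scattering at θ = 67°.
0.6093 λ_C

The Compton shift formula is:
Δλ = λ_C(1 - cos θ)

Dividing both sides by λ_C:
Δλ/λ_C = 1 - cos θ

For θ = 67°:
Δλ/λ_C = 1 - cos(67°)
Δλ/λ_C = 1 - 0.3907
Δλ/λ_C = 0.6093

This means the shift is 0.6093 × λ_C = 1.4783 pm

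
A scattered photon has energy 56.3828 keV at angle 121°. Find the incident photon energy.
67.7000 keV

Convert final energy to wavelength (hc ≈ 1239.842 keV·pm):
λ' = hc/E' = 1239.842 / 56.3828 = 21.9897 pm

Calculate the Compton shift:
Δλ = λ_C(1 - cos(121°))
Δλ = 2.4263 × (1 - cos(121°))
Δλ = 3.6760 pm

Initial wavelength:
λ = λ' - Δλ = 21.9897 - 3.6760 = 18.3138 pm

Initial energy:
E = hc/λ = 1239.842 / 18.3138 = 67.7000 keV

(Intermediate values are shown rounded; full precision is carried through to the final answer.)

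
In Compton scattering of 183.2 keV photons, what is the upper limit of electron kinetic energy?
76.5039 keV

Maximum energy transfer occurs at θ = 180° (backscattering).

Initial photon: E₀ = 183.2 keV → λ₀ = 6.7677 pm

Maximum Compton shift (at 180°):
Δλ_max = 2λ_C = 2 × 2.4263 = 4.8526 pm

Final wavelength:
λ' = 6.7677 + 4.8526 = 11.6203 pm

Minimum photon energy (maximum energy to electron):
E'_min = hc/λ' = 106.6961 keV

Maximum electron kinetic energy:
K_max = E₀ - E'_min = 183.2000 - 106.6961 = 76.5039 keV

(Intermediate values are shown rounded; full precision is carried through to the final answer.)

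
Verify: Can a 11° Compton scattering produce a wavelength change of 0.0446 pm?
Yes, consistent

Calculate the expected shift for θ = 11°:

Δλ_expected = λ_C(1 - cos(11°))
Δλ_expected = 2.4263 × (1 - cos(11°))
Δλ_expected = 2.4263 × 0.0184
Δλ_expected = 0.0446 pm

Given shift: 0.0446 pm
Expected shift: 0.0446 pm
Difference: 0.0000 pm

The values match. This is consistent with Compton scattering at the stated angle.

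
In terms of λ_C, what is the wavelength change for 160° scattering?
1.9397 λ_C

The Compton shift formula is:
Δλ = λ_C(1 - cos θ)

Dividing both sides by λ_C:
Δλ/λ_C = 1 - cos θ

For θ = 160°:
Δλ/λ_C = 1 - cos(160°)
Δλ/λ_C = 1 - -0.9397
Δλ/λ_C = 1.9397

This means the shift is 1.9397 × λ_C = 4.7063 pm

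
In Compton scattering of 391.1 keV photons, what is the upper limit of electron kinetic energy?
236.5594 keV

Maximum energy transfer occurs at θ = 180° (backscattering).

Initial photon: E₀ = 391.1 keV → λ₀ = 3.1701 pm

Maximum Compton shift (at 180°):
Δλ_max = 2λ_C = 2 × 2.4263 = 4.8526 pm

Final wavelength:
λ' = 3.1701 + 4.8526 = 8.0228 pm

Minimum photon energy (maximum energy to electron):
E'_min = hc/λ' = 154.5406 keV

Maximum electron kinetic energy:
K_max = E₀ - E'_min = 391.1000 - 154.5406 = 236.5594 keV

(Intermediate values are shown rounded; full precision is carried through to the final answer.)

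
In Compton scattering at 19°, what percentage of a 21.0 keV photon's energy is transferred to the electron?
0.0022 (or 0.22%)

Calculate initial and final photon energies:

Initial: E₀ = 21.0 keV → λ₀ = 59.0401 pm
Compton shift: Δλ = 0.1322 pm
Final wavelength: λ' = 59.1723 pm
Final energy: E' = 20.9531 keV

Fractional energy loss:
(E₀ - E')/E₀ = (21.0000 - 20.9531)/21.0000
= 0.0469/21.0000
= 0.0022
= 0.22%

(Intermediate values are shown rounded; full precision is carried through to the final answer.)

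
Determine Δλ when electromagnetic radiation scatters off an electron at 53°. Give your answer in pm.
0.9661 pm

Using the Compton scattering formula:
Δλ = λ_C(1 - cos θ)

where λ_C = h/(m_e·c) ≈ 2.4263 pm is the Compton wavelength of an electron.

For θ = 53°:
cos(53°) = 0.6018
1 - cos(53°) = 0.3982

Δλ = 2.4263 × 0.3982
Δλ = 0.9661 pm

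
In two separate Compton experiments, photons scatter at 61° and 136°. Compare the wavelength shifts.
136° produces the larger shift by a factor of 3.337

Calculate both shifts using Δλ = λ_C(1 - cos θ):

For θ₁ = 61°:
Δλ₁ = 2.4263 × (1 - cos(61°))
Δλ₁ = 2.4263 × 0.5152
Δλ₁ = 1.2500 pm

For θ₂ = 136°:
Δλ₂ = 2.4263 × (1 - cos(136°))
Δλ₂ = 2.4263 × 1.7193
Δλ₂ = 4.1717 pm

The 136° angle produces the larger shift.
Ratio: 4.1717/1.2500 = 3.337

(Intermediate values are shown rounded; full precision is carried through to the final answer.)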